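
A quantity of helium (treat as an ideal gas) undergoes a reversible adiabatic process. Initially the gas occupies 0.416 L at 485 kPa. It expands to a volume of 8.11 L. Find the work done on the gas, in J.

W ≈ -261 J

γ = 5/3 for a monatomic ideal gas.
P₂ = P₁(V₁/V₂)^γ = 485×(0.416/8.11)^(5/3) = 3.434 kPa.
For a reversible adiabat, W_by_gas = (P₁V₁ − P₂V₂)/(γ−1).
W_by = (485000×0.000416 − 3434×0.00811) / (2/3) = 260.9 J.
W_on_gas = −W_by = -260.9 J.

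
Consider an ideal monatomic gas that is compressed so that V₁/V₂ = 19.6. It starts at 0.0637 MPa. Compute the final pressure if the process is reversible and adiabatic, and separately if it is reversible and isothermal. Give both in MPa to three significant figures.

adiabatic: 9.08 MPa; isothermal: 1.25 MPa

For a monatomic ideal gas γ = 5/3.
Isothermal: P₂ = P₁(V₁/V₂) = 0.0637×19.6 = 1.249 MPa.
Adiabatic: P₂ = P₁(V₁/V₂)^γ = 0.0637×19.6^(5/3) = 9.076 MPa.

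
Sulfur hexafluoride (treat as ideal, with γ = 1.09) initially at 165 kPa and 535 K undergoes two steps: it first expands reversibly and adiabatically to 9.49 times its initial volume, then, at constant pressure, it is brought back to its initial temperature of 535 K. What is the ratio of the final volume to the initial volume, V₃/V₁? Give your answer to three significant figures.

Adiabatic step: V₂/V₁ = 9.49; T₂ = T₁·(1/9.49)^(0.09) = 436.9 K.
Isobaric step: V₃/V₂ = T₃/T₂ = 535/436.9.
V₃/V₁ = (V₂/V₁)(V₃/V₂) = 9.49 × (535/436.9) = 11.62.

V₃/V₁ ≈ 11.6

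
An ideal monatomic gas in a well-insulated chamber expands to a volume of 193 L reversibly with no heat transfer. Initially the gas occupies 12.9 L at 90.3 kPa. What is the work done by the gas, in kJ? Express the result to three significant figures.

γ = 5/3 for a monatomic ideal gas.
P₂ = P₁(V₁/V₂)^γ = 90.3×(12.9/193)^(5/3) = 0.9941 kPa.
For a reversible adiabat, W_by_gas = (P₁V₁ − P₂V₂)/(γ−1).
W_by = (90300×0.0129 − 994.1×0.193) / (2/3) = 1460 J.

W ≈ 1.46 kJ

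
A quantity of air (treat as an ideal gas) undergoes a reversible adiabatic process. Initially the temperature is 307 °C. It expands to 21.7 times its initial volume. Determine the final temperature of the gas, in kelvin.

For a reversible adiabat TV^(γ−1) is constant, so T₂ = T₁ (V₁/V₂)^(γ−1).
For a diatomic ideal gas γ = 7/5, so γ−1 = 2/5.
T₁ = 307 °C = 580.1 K.
T₂ = 580.1 × (1/21.7)^(2/5) = 169.4 K.

T₂ ≈ 169 K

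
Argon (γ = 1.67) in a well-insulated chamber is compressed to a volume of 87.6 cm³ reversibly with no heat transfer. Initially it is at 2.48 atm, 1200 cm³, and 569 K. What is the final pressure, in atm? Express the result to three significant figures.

P₂ ≈ 196 atm

Since PV^γ is constant along a reversible adiabat, P₂ = P₁ (V₁/V₂)^γ.
P₂ = 2.48 × (1200/87.6)^(1.67) = 196.2 atm.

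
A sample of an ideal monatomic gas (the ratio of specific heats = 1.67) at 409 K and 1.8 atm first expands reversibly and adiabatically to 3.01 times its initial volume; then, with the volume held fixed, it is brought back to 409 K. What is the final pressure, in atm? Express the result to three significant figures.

P₃ ≈ 0.598 atm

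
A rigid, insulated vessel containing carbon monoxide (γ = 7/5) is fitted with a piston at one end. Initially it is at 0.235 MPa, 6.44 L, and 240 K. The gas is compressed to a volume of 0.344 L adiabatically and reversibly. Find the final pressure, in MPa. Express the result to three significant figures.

Since PV^γ is constant along a reversible adiabat, P₂ = P₁ (V₁/V₂)^γ.
P₂ = 0.235 × (6.44/0.344)^(7/5) = 14.2 MPa.

P₂ ≈ 14.2 MPa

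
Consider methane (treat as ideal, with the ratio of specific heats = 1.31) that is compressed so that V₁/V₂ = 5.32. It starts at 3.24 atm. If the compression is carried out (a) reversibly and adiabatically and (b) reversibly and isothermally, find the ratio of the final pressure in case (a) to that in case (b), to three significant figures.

Isothermal: P_b = P₁(V₁/V₂) = 3.24×5.32.
Adiabatic: P_a = P₁(V₁/V₂)^γ = 3.24×5.32^(1.31).
P_a/P_b = (V₁/V₂)^(γ−1) = 5.32^(0.31) = 1.679.

P_adiabatic / P_isothermal ≈ 1.68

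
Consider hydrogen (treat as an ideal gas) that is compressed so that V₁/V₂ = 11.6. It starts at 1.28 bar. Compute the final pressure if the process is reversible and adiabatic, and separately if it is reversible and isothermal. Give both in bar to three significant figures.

For a diatomic ideal gas γ = 7/5.
Isothermal: P₂ = P₁(V₁/V₂) = 1.28×11.6 = 14.85 bar.
Adiabatic: P₂ = P₁(V₁/V₂)^γ = 1.28×11.6^(7/5) = 39.58 bar.

adiabatic: 39.6 bar; isothermal: 14.8 bar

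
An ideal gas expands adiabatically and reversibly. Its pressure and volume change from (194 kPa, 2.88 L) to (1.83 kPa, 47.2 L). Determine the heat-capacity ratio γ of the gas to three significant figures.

PV^γ = const ⇒ γ = ln(P₂/P₁) / ln(V₁/V₂).
γ = ln(1.83/194) / ln(2.88/47.2) = 1.668.

γ ≈ 1.67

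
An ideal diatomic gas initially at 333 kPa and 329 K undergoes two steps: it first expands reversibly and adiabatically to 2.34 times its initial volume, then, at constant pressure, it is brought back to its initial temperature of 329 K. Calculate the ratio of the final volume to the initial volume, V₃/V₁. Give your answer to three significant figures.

V₃/V₁ ≈ 3.29

For a diatomic ideal gas γ = 7/5.
Adiabatic step: V₂/V₁ = 2.34; T₂ = T₁·(1/2.34)^(2/5) = 234.2 K.
Isobaric step: V₃/V₂ = T₃/T₂ = 329/234.2.
V₃/V₁ = (V₂/V₁)(V₃/V₂) = 2.34 × (329/234.2) = 3.288.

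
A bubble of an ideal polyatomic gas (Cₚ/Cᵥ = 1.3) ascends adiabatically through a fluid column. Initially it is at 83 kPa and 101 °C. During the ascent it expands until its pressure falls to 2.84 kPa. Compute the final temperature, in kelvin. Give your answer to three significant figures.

T₂ ≈ 172 K

Adiabatic: T₂/T₁ = (P₂/P₁)^((γ−1)/γ).
T₁ = 101 °C = 374.1 K.
T₂ = 374.1 × (2.84/83)^(0.231) = 171.7 K.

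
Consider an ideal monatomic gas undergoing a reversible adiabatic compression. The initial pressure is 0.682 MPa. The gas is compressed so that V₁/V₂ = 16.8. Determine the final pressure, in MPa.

P₂ ≈ 75.2 MPa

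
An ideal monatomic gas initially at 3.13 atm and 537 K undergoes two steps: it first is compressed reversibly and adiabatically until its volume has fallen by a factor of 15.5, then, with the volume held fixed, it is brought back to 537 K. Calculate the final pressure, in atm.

For a monatomic ideal gas γ = 5/3.
Adiabatic step (PV^γ = const): P₂ = 3.13×15.5^(5/3) = 301.6 atm; T₂ = 537×15.5^(2/3) = 3338 K.
Isochoric: P₃ = P₂(T₃/T₂) = 301.6 × (537/3338) = 48.52 atm.

P₃ ≈ 48.5 atm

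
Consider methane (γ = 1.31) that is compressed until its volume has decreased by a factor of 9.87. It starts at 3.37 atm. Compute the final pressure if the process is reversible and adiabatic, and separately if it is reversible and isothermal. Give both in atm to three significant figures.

adiabatic: 67.6 atm; isothermal: 33.3 atm

Isothermal: P₂ = P₁(V₁/V₂) = 3.37×9.87 = 33.26 atm.
Adiabatic: P₂ = P₁(V₁/V₂)^γ = 3.37×9.87^(1.31) = 67.64 atm.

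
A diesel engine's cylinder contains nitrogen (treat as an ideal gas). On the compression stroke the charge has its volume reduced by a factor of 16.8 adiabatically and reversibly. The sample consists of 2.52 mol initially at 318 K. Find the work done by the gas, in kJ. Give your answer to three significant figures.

W ≈ -34.8 kJ

Adiabatic: T₁V₁^(γ−1) = T₂V₂^(γ−1) ⇒ T₂ = T₁ (V₁/V₂)^(γ−1).
γ = 7/5 for a diatomic ideal gas, so γ−1 = 2/5.
T₂ = 318 × 16.8^(2/5) = 983 K.
Q = 0, so ΔU = W_on_gas = nCᵥΔT with Cᵥ = R/(γ−1) = 20.79 J/(mol·K).
ΔU = 2.52 × 20.79 × (983 − 318) = 34830 J.
Work done by the gas = −ΔU = -34830 J.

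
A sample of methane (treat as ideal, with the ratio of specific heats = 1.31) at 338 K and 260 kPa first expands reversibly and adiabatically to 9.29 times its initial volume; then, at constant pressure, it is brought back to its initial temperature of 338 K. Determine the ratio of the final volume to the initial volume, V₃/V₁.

Adiabatic step: V₂/V₁ = 9.29; T₂ = T₁·(1/9.29)^(0.31) = 169.4 K.
Isobaric step: V₃/V₂ = T₃/T₂ = 338/169.4.
V₃/V₁ = (V₂/V₁)(V₃/V₂) = 9.29 × (338/169.4) = 18.54.

V₃/V₁ ≈ 18.5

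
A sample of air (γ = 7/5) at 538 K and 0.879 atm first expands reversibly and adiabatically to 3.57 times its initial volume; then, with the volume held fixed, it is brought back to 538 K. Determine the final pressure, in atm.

Adiabatic step (PV^γ = const): P₂ = 0.879×(1/3.57)^(7/5) = 0.148 atm; T₂ = 538×(1/3.57)^(2/5) = 323.4 K.
Isochoric: P₃ = P₂(T₃/T₂) = 0.148 × (538/323.4) = 0.2462 atm.

P₃ ≈ 0.246 atm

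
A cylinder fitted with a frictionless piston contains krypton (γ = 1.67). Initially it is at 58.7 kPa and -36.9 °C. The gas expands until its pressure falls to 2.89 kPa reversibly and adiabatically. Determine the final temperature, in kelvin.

Along an adiabat T P^((1−γ)/γ) is constant, so T₂ = T₁ (P₂/P₁)^((γ−1)/γ).
T₁ = -36.9 °C = 236.2 K.
T₂ = 236.2 × (2.89/58.7)^(0.401) = 70.58 K.

T₂ ≈ 70.6 K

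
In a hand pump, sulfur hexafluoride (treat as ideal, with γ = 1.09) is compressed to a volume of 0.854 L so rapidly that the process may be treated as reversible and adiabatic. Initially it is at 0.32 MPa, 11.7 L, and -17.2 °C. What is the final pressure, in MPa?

P₂ ≈ 5.55 MPa

Adiabatic: P₁V₁^γ = P₂V₂^γ ⇒ P₂ = P₁ (V₁/V₂)^γ.
P₂ = 0.32 × (11.7/0.854)^(1.09) = 5.549 MPa.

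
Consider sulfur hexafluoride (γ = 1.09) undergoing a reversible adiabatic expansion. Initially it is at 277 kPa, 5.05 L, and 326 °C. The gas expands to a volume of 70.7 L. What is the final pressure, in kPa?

P₂ ≈ 15.6 kPa

Since PV^γ is constant along a reversible adiabat, P₂ = P₁ (V₁/V₂)^γ.
P₂ = 277 × (5.05/70.7)^(1.09) = 15.6 kPa.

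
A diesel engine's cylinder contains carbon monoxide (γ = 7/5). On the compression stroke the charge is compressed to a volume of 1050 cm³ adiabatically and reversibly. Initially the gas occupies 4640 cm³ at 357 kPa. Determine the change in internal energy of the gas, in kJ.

ΔU ≈ 3.36 kJ

P₂ = P₁(V₁/V₂)^γ = 357×(4640/1050)^(7/5) = 2858 kPa.
For a reversible adiabat, W_by_gas = (P₁V₁ − P₂V₂)/(γ−1).
W_by = (357000×0.00464 − 2.858×10^6×0.00105) / (2/5) = -3362 J.
Q = 0 ⇒ ΔU = −W_by = 3362 J.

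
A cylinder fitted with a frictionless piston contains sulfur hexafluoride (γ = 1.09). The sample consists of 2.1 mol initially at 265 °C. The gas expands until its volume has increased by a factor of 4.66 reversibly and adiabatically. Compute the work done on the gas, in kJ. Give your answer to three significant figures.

W ≈ -13.5 kJ

Adiabatic: T₁V₁^(γ−1) = T₂V₂^(γ−1) ⇒ T₂ = T₁ (V₁/V₂)^(γ−1).
T₁ = 265 °C = 538.1 K.
T₂ = 538.1 × (1/4.66)^(0.09) = 468.5 K.
Q = 0, so ΔU = W_on_gas = nCᵥΔT with Cᵥ = R/(γ−1) = 92.38 J/(mol·K).
ΔU = 2.1 × 92.38 × (468.5 − 538.1) = -13500 J.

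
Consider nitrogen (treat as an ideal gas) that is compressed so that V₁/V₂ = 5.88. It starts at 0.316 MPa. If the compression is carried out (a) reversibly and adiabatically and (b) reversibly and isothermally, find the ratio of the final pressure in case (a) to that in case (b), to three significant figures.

P_adiabatic / P_isothermal ≈ 2.03

For a diatomic ideal gas γ = 7/5.
Isothermal: P_b = P₁(V₁/V₂) = 0.316×5.88.
Adiabatic: P_a = P₁(V₁/V₂)^γ = 0.316×5.88^(7/5).
P_a/P_b = (V₁/V₂)^(γ−1) = 5.88^(2/5) = 2.031.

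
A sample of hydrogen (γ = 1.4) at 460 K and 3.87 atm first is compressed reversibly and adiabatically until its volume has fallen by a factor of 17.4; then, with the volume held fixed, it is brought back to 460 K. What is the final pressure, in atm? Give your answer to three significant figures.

P₃ ≈ 67.3 atm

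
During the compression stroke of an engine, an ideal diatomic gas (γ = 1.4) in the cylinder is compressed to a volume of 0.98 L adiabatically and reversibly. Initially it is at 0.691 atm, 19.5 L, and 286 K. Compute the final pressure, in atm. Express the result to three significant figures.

P₂ ≈ 45.5 atm

Adiabatic: P₁V₁^γ = P₂V₂^γ ⇒ P₂ = P₁ (V₁/V₂)^γ.
P₂ = 0.691 × (19.5/0.98)^(1.4) = 45.48 atm.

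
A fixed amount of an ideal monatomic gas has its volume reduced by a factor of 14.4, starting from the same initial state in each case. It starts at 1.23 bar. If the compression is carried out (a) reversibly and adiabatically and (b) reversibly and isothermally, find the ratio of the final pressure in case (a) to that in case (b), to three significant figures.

For a monatomic ideal gas γ = 5/3.
Isothermal: P_b = P₁(V₁/V₂) = 1.23×14.4.
Adiabatic: P_a = P₁(V₁/V₂)^γ = 1.23×14.4^(5/3).
P_a/P_b = (V₁/V₂)^(γ−1) = 14.4^(2/3) = 5.919.

P_adiabatic / P_isothermal ≈ 5.92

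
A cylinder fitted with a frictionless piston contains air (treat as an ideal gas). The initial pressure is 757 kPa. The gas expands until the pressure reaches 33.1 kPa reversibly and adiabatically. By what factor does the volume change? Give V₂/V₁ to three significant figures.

V₂/V₁ ≈ 9.35

From PV^γ = const, V₂/V₁ = (P₁/P₂)^(1/γ).
For a diatomic ideal gas γ = 7/5.
V₂/V₁ = (757/33.1)^(5/7) = 9.352.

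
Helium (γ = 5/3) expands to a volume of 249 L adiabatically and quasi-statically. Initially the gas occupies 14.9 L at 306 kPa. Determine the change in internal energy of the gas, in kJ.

ΔU ≈ -5.79 kJ

P₂ = P₁(V₁/V₂)^γ = 306×(14.9/249)^(5/3) = 2.801 kPa.
For a reversible adiabat, W_by_gas = (P₁V₁ − P₂V₂)/(γ−1).
W_by = (306000×0.0149 − 2801×0.249) / (2/3) = 5793 J.
Q = 0 ⇒ ΔU = −W_by = -5793 J.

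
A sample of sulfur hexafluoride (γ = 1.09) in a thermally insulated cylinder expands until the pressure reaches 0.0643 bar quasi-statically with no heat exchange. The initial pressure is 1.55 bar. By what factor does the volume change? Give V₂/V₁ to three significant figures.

V₂/V₁ ≈ 18.5

From PV^γ = const, V₂/V₁ = (P₁/P₂)^(1/γ).
V₂/V₁ = (1.55/0.0643)^(0.917) = 18.54.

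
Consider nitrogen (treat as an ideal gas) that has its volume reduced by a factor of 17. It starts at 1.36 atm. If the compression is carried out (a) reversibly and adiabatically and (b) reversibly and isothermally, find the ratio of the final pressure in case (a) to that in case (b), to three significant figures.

P_adiabatic / P_isothermal ≈ 3.11

For a diatomic ideal gas γ = 7/5.
Isothermal: P_b = P₁(V₁/V₂) = 1.36×17.
Adiabatic: P_a = P₁(V₁/V₂)^γ = 1.36×17^(7/5).
P_a/P_b = (V₁/V₂)^(γ−1) = 17^(2/5) = 3.106.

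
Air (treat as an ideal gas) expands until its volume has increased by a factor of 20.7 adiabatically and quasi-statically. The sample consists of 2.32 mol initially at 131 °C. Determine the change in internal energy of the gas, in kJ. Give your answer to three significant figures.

For a reversible adiabat TV^(γ−1) is constant, so T₂ = T₁ (V₁/V₂)^(γ−1).
γ = 7/5 for a diatomic ideal gas, so γ−1 = 2/5.
T₁ = 131 °C = 404.1 K.
T₂ = 404.1 × (1/20.7)^(2/5) = 120.3 K.
Q = 0, so ΔU = W_on_gas = nCᵥΔT with Cᵥ = R/(γ−1) = 20.79 J/(mol·K).
ΔU = 2.32 × 20.79 × (120.3 − 404.1) = -13690 J.

ΔU ≈ -13.7 kJ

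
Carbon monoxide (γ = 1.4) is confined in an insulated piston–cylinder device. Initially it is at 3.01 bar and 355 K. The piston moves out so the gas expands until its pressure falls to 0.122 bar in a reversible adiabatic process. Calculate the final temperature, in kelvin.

Adiabatic: T₂/T₁ = (P₂/P₁)^((γ−1)/γ).
T₂ = 355 × (0.122/3.01)^(0.286) = 142.1 K.

T₂ ≈ 142 K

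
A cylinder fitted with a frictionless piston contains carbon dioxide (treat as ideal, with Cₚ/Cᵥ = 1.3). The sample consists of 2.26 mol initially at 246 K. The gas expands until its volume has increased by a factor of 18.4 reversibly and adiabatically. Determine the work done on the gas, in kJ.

W ≈ -8.98 kJ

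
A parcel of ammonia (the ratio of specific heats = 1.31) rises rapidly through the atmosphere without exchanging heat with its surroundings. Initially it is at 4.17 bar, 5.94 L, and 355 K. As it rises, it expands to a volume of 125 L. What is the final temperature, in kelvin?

T₂ ≈ 138 K

For a reversible adiabat TV^(γ−1) is constant, so T₂ = T₁ (V₁/V₂)^(γ−1).
T₂ = 355 × (5.94/125)^(0.31) = 138.1 K.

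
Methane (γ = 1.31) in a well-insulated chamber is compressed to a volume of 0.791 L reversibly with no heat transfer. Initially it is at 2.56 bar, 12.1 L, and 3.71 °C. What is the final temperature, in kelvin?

T₂ ≈ 645 K

For a reversible adiabat TV^(γ−1) is constant, so T₂ = T₁ (V₁/V₂)^(γ−1).
T₁ = 3.71 °C = 276.9 K.
T₂ = 276.9 × (12.1/0.791)^(0.31) = 644.9 K.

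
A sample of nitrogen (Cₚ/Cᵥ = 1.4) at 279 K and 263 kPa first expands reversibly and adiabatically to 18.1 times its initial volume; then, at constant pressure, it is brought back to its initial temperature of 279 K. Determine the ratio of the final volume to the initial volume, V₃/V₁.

V₃/V₁ ≈ 57.6

Adiabatic step: V₂/V₁ = 18.1; T₂ = T₁·(1/18.1)^(0.4) = 87.61 K.
Isobaric step: V₃/V₂ = T₃/T₂ = 279/87.61.
V₃/V₁ = (V₂/V₁)(V₃/V₂) = 18.1 × (279/87.61) = 57.64.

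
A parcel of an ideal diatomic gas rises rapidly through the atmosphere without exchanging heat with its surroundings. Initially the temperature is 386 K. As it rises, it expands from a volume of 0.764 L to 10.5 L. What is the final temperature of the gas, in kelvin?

T₂ ≈ 135 K

For a reversible adiabat TV^(γ−1) is constant, so T₂ = T₁ (V₁/V₂)^(γ−1).
For a diatomic ideal gas γ = 7/5, so γ−1 = 2/5.
T₂ = 386 × (0.764/10.5)^(2/5) = 135.3 K.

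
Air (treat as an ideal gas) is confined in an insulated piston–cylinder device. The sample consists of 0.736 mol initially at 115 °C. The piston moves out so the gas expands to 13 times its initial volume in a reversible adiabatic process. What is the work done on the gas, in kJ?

Adiabatic: T₁V₁^(γ−1) = T₂V₂^(γ−1) ⇒ T₂ = T₁ (V₁/V₂)^(γ−1).
γ = 7/5 for a diatomic ideal gas, so γ−1 = 2/5.
T₁ = 115 °C = 388.1 K.
T₂ = 388.1 × (1/13)^(2/5) = 139.1 K.
Q = 0, so ΔU = W_on_gas = nCᵥΔT with Cᵥ = R/(γ−1) = 20.79 J/(mol·K).
ΔU = 0.736 × 20.79 × (139.1 − 388.1) = -3809 J.

W ≈ -3.81 kJ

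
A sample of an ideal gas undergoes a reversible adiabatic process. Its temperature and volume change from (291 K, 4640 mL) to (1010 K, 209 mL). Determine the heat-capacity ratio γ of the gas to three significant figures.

TV^(γ−1) = const ⇒ γ − 1 = ln(T₂/T₁) / ln(V₁/V₂).
γ = 1 + ln(1010/291) / ln(4640/209) = 1.401.

γ ≈ 1.40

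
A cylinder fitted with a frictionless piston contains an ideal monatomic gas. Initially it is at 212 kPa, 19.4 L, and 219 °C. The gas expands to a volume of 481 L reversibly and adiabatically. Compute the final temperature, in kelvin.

T₂ ≈ 57.9 K

For a reversible adiabat TV^(γ−1) is constant, so T₂ = T₁ (V₁/V₂)^(γ−1).
γ = 5/3 for a monatomic ideal gas.
T₁ = 219 °C = 492.1 K.
T₂ = 492.1 × (19.4/481)^(2/3) = 57.88 K.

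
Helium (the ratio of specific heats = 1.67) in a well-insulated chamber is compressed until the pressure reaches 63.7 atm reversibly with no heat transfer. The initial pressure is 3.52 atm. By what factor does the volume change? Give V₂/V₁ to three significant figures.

V₂/V₁ ≈ 0.177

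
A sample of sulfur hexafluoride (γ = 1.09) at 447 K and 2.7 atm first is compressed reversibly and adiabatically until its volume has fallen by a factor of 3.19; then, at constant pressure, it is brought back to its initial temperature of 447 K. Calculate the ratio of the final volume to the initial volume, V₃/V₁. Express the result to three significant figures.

Adiabatic step: V₂/V₁ = 0.3135; T₂ = T₁·3.19^(0.09) = 496.2 K.
Isobaric step: V₃/V₂ = T₃/T₂ = 447/496.2.
V₃/V₁ = (V₂/V₁)(V₃/V₂) = 0.3135 × (447/496.2) = 0.2824.

V₃/V₁ ≈ 0.282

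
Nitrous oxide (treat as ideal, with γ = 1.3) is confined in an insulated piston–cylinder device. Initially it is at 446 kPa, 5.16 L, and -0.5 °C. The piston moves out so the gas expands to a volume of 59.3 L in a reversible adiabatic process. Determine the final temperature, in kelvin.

T₂ ≈ 131 K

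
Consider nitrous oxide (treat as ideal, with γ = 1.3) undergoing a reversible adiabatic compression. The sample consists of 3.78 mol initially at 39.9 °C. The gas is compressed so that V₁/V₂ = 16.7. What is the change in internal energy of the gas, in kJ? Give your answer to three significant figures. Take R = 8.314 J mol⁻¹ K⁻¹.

For a reversible adiabat TV^(γ−1) is constant, so T₂ = T₁ (V₁/V₂)^(γ−1).
T₁ = 39.9 °C = 313 K.
T₂ = 313 × 16.7^(0.3) = 728.5 K.
Q = 0, so ΔU = W_on_gas = nCᵥΔT with Cᵥ = R/(γ−1) = 27.71 J/(mol·K).
ΔU = 3.78 × 27.71 × (728.5 − 313) = 43520 J.

ΔU ≈ 43.5 kJ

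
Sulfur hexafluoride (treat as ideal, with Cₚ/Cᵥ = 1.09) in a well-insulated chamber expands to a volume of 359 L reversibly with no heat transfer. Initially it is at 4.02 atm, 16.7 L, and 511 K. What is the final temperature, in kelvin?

T₂ ≈ 388 K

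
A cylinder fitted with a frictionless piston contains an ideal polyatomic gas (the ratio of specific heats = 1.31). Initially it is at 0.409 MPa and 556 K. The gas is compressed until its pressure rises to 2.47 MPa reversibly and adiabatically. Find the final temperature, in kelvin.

T₂ ≈ 851 K

Adiabatic: T₂/T₁ = (P₂/P₁)^((γ−1)/γ).
T₂ = 556 × (2.47/0.409)^(0.237) = 850.9 K.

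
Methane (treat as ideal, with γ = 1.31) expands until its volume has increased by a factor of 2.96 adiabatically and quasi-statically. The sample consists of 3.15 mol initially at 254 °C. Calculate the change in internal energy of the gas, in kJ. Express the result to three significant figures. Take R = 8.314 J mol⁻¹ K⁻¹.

For a reversible adiabat TV^(γ−1) is constant, so T₂ = T₁ (V₁/V₂)^(γ−1).
T₁ = 254 °C = 527.1 K.
T₂ = 527.1 × (1/2.96)^(0.31) = 376.6 K.
Q = 0, so ΔU = W_on_gas = nCᵥΔT with Cᵥ = R/(γ−1) = 26.82 J/(mol·K).
ΔU = 3.15 × 26.82 × (376.6 − 527.1) = -12720 J.

ΔU ≈ -12.7 kJ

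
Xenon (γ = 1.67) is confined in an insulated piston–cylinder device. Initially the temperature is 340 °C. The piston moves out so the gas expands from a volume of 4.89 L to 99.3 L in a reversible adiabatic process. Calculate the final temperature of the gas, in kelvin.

T₂ ≈ 81.6 K

Adiabatic: T₁V₁^(γ−1) = T₂V₂^(γ−1) ⇒ T₂ = T₁ (V₁/V₂)^(γ−1).
T₁ = 340 °C = 613.1 K.
T₂ = 613.1 × (4.89/99.3)^(0.67) = 81.55 K.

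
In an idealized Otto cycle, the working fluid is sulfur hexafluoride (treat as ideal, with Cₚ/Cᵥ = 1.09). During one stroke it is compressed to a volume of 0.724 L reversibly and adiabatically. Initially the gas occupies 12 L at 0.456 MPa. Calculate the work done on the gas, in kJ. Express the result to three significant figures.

P₂ = P₁(V₁/V₂)^γ = 0.456×(12/0.724)^(1.09) = 9.731 MPa.
For a reversible adiabat, W_by_gas = (P₁V₁ − P₂V₂)/(γ−1).
W_by = (456000×0.012 − 9.731×10^6×0.000724) / (0.09) = -17480 J.
W_on_gas = −W_by = 17480 J.

W ≈ 17.5 kJ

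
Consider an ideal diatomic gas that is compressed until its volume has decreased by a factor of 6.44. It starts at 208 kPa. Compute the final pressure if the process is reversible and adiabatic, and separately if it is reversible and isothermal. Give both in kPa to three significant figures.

For a diatomic ideal gas γ = 7/5.
Isothermal: P₂ = P₁(V₁/V₂) = 208×6.44 = 1340 kPa.
Adiabatic: P₂ = P₁(V₁/V₂)^γ = 208×6.44^(7/5) = 2822 kPa.

adiabatic: 2820 kPa; isothermal: 1340 kPa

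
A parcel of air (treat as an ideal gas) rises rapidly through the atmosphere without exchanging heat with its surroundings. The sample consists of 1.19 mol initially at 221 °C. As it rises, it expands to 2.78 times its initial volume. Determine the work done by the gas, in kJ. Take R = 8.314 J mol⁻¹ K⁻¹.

W ≈ 4.10 kJ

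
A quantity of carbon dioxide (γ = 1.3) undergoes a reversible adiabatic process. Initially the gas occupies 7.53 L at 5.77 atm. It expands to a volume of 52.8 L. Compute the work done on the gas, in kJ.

W ≈ -6.49 kJ

P₂ = P₁(V₁/V₂)^γ = 5.77×(7.53/52.8)^(1.3) = 0.4588 atm.
For a reversible adiabat, W_by_gas = (P₁V₁ − P₂V₂)/(γ−1).
W_by = (584600×0.00753 − 46480×0.0528) / (0.3) = 6493 J.
W_on_gas = −W_by = -6493 J.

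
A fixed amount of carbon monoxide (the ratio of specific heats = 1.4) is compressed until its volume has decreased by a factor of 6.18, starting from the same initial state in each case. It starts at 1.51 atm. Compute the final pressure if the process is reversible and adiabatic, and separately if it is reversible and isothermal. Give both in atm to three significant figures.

Isothermal: P₂ = P₁(V₁/V₂) = 1.51×6.18 = 9.332 atm.
Adiabatic: P₂ = P₁(V₁/V₂)^γ = 1.51×6.18^(1.4) = 19.34 atm.

adiabatic: 19.3 atm; isothermal: 9.33 atm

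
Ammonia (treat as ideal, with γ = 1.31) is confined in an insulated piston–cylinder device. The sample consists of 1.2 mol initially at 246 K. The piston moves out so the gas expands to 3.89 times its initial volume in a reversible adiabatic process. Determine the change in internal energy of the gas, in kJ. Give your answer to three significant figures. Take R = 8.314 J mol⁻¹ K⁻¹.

ΔU ≈ -2.72 kJ

For a reversible adiabat TV^(γ−1) is constant, so T₂ = T₁ (V₁/V₂)^(γ−1).
T₂ = 246 × (1/3.89)^(0.31) = 161.5 K.
Q = 0, so ΔU = W_on_gas = nCᵥΔT with Cᵥ = R/(γ−1) = 26.82 J/(mol·K).
ΔU = 1.2 × 26.82 × (161.5 − 246) = -2721 J.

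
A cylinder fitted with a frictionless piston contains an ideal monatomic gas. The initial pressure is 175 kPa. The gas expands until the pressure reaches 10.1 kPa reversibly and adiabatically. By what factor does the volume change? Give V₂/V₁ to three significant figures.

V₂/V₁ ≈ 5.54

From PV^γ = const, V₂/V₁ = (P₁/P₂)^(1/γ).
For a monatomic ideal gas γ = 5/3.
V₂/V₁ = (175/10.1)^(3/5) = 5.536.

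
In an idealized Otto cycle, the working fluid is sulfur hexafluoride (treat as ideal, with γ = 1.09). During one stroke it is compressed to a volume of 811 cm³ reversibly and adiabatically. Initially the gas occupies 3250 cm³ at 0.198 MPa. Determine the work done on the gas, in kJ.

W ≈ 0.951 kJ

P₂ = P₁(V₁/V₂)^γ = 0.198×(3250/811)^(1.09) = 0.8991 MPa.
For a reversible adiabat, W_by_gas = (P₁V₁ − P₂V₂)/(γ−1).
W_by = (198000×0.00325 − 899100×0.000811) / (0.09) = -951.5 J.
W_on_gas = −W_by = 951.5 J.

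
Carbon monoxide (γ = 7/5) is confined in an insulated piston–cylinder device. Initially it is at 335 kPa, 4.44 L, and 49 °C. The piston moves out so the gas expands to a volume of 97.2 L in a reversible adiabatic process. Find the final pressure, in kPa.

Adiabatic: P₁V₁^γ = P₂V₂^γ ⇒ P₂ = P₁ (V₁/V₂)^γ.
P₂ = 335 × (4.44/97.2)^(7/5) = 4.453 kPa.

P₂ ≈ 4.45 kPa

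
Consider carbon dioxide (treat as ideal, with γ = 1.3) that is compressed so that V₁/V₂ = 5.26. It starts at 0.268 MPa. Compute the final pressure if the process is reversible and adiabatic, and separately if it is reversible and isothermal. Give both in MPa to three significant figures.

Isothermal: P₂ = P₁(V₁/V₂) = 0.268×5.26 = 1.41 MPa.
Adiabatic: P₂ = P₁(V₁/V₂)^γ = 0.268×5.26^(1.3) = 2.32 MPa.

adiabatic: 2.32 MPa; isothermal: 1.41 MPa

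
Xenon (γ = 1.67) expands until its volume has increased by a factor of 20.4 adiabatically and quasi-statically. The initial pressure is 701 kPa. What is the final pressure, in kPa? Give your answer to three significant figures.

P₂ ≈ 4.56 kPa

Since PV^γ is constant along a reversible adiabat, P₂ = P₁ (V₁/V₂)^γ.
P₂ = 701 × (1/20.4)^(1.67) = 4.557 kPa.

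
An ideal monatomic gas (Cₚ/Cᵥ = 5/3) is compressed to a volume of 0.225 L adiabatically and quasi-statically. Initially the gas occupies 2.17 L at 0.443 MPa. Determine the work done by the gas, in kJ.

P₂ = P₁(V₁/V₂)^γ = 0.443×(2.17/0.225)^(5/3) = 19.36 MPa.
For a reversible adiabat, W_by_gas = (P₁V₁ − P₂V₂)/(γ−1).
W_by = (443000×0.00217 − 1.936×10^7×0.000225) / (2/3) = -5091 J.

W ≈ -5.09 kJ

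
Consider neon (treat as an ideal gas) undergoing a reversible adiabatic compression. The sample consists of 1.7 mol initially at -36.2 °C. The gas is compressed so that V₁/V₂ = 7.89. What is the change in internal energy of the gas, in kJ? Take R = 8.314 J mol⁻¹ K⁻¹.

ΔU ≈ 14.9 kJ

Adiabatic: T₁V₁^(γ−1) = T₂V₂^(γ−1) ⇒ T₂ = T₁ (V₁/V₂)^(γ−1).
γ = 5/3 for a monatomic ideal gas, so γ−1 = 2/3.
T₁ = -36.2 °C = 236.9 K.
T₂ = 236.9 × 7.89^(2/3) = 939.1 K.
Q = 0, so ΔU = W_on_gas = nCᵥΔT with Cᵥ = R/(γ−1) = 12.47 J/(mol·K).
ΔU = 1.7 × 12.47 × (939.1 − 236.9) = 14890 J.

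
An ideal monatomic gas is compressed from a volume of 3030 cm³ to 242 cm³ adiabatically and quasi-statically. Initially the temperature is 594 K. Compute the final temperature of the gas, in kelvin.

For a reversible adiabat TV^(γ−1) is constant, so T₂ = T₁ (V₁/V₂)^(γ−1).
For a monatomic ideal gas γ = 5/3, so γ−1 = 2/3.
T₂ = 594 × (3030/242)^(2/3) = 3203 K.

T₂ ≈ 3200 K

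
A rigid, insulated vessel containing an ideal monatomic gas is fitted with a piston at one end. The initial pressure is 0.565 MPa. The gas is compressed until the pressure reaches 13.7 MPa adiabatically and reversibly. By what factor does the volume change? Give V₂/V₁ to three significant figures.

V₂/V₁ ≈ 0.148

From PV^γ = const, V₂/V₁ = (P₁/P₂)^(1/γ).
For a monatomic ideal gas γ = 5/3.
V₂/V₁ = (0.565/13.7)^(3/5) = 0.1476.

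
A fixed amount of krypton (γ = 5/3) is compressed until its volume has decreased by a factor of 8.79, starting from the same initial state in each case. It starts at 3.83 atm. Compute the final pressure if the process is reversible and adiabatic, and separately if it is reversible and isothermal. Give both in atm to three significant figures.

Isothermal: P₂ = P₁(V₁/V₂) = 3.83×8.79 = 33.67 atm.
Adiabatic: P₂ = P₁(V₁/V₂)^γ = 3.83×8.79^(5/3) = 143.4 atm.

adiabatic: 143 atm; isothermal: 33.7 atm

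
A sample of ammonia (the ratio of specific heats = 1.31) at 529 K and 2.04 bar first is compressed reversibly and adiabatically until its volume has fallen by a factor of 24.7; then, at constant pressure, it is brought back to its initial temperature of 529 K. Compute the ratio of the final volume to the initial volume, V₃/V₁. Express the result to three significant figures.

V₃/V₁ ≈ 0.0150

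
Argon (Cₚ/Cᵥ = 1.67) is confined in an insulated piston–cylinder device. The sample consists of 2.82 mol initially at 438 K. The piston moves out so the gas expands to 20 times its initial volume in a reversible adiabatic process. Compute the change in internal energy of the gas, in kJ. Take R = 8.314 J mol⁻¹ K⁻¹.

ΔU ≈ -13.3 kJ

Adiabatic: T₁V₁^(γ−1) = T₂V₂^(γ−1) ⇒ T₂ = T₁ (V₁/V₂)^(γ−1).
T₂ = 438 × (1/20)^(0.67) = 58.86 K.
Q = 0, so ΔU = W_on_gas = nCᵥΔT with Cᵥ = R/(γ−1) = 12.41 J/(mol·K).
ΔU = 2.82 × 12.41 × (58.86 − 438) = -13270 J.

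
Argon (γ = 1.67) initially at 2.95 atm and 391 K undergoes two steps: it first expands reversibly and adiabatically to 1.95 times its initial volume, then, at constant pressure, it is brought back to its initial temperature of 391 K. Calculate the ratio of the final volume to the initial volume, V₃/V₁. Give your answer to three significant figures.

Adiabatic step: V₂/V₁ = 1.95; T₂ = T₁·(1/1.95)^(0.67) = 250 K.
Isobaric step: V₃/V₂ = T₃/T₂ = 391/250.
V₃/V₁ = (V₂/V₁)(V₃/V₂) = 1.95 × (391/250) = 3.05.

V₃/V₁ ≈ 3.05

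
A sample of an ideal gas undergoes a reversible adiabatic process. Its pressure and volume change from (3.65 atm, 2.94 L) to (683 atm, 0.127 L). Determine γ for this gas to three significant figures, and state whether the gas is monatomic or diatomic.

γ ≈ 1.67; monatomic

PV^γ = const ⇒ γ = ln(P₂/P₁) / ln(V₁/V₂).
γ = ln(683/3.65) / ln(2.94/0.127) = 1.665.
γ ≈ 1.67 is close to 5/3, so the gas is monatomic.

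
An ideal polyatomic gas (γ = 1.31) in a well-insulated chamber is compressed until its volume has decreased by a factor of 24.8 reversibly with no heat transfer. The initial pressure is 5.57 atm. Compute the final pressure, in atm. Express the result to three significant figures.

Since PV^γ is constant along a reversible adiabat, P₂ = P₁ (V₁/V₂)^γ.
P₂ = 5.57 × 24.8^(1.31) = 373.8 atm.

P₂ ≈ 374 atm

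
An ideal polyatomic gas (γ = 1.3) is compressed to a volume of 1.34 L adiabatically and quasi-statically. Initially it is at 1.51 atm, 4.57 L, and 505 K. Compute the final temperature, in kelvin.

For a reversible adiabat TV^(γ−1) is constant, so T₂ = T₁ (V₁/V₂)^(γ−1).
T₂ = 505 × (4.57/1.34)^(0.3) = 729.7 K.

T₂ ≈ 730 K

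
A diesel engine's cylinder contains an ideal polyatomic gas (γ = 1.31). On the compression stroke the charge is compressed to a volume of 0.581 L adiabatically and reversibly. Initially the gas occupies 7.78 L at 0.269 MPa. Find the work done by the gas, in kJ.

W ≈ -8.34 kJ

P₂ = P₁(V₁/V₂)^γ = 0.269×(7.78/0.581)^(1.31) = 8.051 MPa.
For a reversible adiabat, W_by_gas = (P₁V₁ − P₂V₂)/(γ−1).
W_by = (269000×0.00778 − 8.051×10^6×0.000581) / (0.31) = -8339 J.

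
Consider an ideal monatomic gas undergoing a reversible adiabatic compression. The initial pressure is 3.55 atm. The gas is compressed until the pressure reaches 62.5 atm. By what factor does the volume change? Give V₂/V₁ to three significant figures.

From PV^γ = const, V₂/V₁ = (P₁/P₂)^(1/γ).
For a monatomic ideal gas γ = 5/3.
V₂/V₁ = (3.55/62.5)^(3/5) = 0.1789.

V₂/V₁ ≈ 0.179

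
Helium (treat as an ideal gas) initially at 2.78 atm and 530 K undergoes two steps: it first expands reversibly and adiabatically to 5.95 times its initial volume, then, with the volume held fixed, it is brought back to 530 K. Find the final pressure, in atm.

P₃ ≈ 0.467 atm

For a monatomic ideal gas γ = 5/3.
Adiabatic step (PV^γ = const): P₂ = 2.78×(1/5.95)^(5/3) = 0.1423 atm; T₂ = 530×(1/5.95)^(2/3) = 161.4 K.
Isochoric: P₃ = P₂(T₃/T₂) = 0.1423 × (530/161.4) = 0.4672 atm.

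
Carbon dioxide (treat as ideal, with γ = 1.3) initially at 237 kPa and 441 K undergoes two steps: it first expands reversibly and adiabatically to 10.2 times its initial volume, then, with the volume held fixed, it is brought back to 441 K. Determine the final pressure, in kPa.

P₃ ≈ 23.2 kPa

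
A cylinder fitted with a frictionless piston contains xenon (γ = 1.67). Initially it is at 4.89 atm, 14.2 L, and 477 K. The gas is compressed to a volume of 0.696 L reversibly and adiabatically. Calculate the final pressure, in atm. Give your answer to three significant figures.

Adiabatic: P₁V₁^γ = P₂V₂^γ ⇒ P₂ = P₁ (V₁/V₂)^γ.
P₂ = 4.89 × (14.2/0.696)^(1.67) = 752.4 atm.

P₂ ≈ 752 atm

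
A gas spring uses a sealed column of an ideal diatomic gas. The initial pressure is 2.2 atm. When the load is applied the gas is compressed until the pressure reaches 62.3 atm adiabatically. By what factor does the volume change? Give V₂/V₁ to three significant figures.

V₂/V₁ ≈ 0.0918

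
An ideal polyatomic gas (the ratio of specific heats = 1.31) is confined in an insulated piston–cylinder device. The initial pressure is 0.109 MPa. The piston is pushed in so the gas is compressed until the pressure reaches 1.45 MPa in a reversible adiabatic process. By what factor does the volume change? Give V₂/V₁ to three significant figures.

V₂/V₁ ≈ 0.139

From PV^γ = const, V₂/V₁ = (P₁/P₂)^(1/γ).
V₂/V₁ = (0.109/1.45)^(0.763) = 0.1387.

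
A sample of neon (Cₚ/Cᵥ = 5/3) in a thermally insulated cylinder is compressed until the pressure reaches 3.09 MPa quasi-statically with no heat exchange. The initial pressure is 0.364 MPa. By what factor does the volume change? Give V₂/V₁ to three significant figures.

V₂/V₁ ≈ 0.277

From PV^γ = const, V₂/V₁ = (P₁/P₂)^(1/γ).
V₂/V₁ = (0.364/3.09)^(3/5) = 0.2771.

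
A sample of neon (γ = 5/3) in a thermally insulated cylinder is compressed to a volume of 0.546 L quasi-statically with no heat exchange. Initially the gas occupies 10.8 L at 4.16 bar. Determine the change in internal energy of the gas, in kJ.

P₂ = P₁(V₁/V₂)^γ = 4.16×(10.8/0.546)^(5/3) = 601.8 bar.
For a reversible adiabat, W_by_gas = (P₁V₁ − P₂V₂)/(γ−1).
W_by = (416000×0.0108 − 6.018×10^7×0.000546) / (2/3) = -42550 J.
Q = 0 ⇒ ΔU = −W_by = 42550 J.

ΔU ≈ 42.6 kJ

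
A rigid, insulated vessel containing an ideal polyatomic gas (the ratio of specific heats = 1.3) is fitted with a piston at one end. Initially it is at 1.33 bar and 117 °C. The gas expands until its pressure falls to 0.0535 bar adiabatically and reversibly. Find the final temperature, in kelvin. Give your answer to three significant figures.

T₂ ≈ 186 K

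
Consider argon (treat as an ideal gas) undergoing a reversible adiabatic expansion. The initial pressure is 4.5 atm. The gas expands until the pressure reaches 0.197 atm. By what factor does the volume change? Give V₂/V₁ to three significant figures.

From PV^γ = const, V₂/V₁ = (P₁/P₂)^(1/γ).
For a monatomic ideal gas γ = 5/3.
V₂/V₁ = (4.5/0.197)^(3/5) = 6.535.

V₂/V₁ ≈ 6.54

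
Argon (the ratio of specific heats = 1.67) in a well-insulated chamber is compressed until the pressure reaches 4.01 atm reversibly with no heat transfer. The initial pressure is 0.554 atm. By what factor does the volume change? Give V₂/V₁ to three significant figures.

From PV^γ = const, V₂/V₁ = (P₁/P₂)^(1/γ).
V₂/V₁ = (0.554/4.01)^(0.599) = 0.3057.

V₂/V₁ ≈ 0.306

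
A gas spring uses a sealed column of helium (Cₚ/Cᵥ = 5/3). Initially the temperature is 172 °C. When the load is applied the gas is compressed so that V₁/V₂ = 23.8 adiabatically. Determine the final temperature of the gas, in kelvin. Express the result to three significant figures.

For a reversible adiabat TV^(γ−1) is constant, so T₂ = T₁ (V₁/V₂)^(γ−1).
T₁ = 172 °C = 445.1 K.
T₂ = 445.1 × 23.8^(2/3) = 3683 K.

T₂ ≈ 3680 K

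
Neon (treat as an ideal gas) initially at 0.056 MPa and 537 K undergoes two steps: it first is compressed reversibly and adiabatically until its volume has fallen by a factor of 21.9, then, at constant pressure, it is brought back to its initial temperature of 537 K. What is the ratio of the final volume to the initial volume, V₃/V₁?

For a monatomic ideal gas γ = 5/3.
Adiabatic step: V₂/V₁ = 0.04566; T₂ = T₁·21.9^(2/3) = 4203 K.
Isobaric step: V₃/V₂ = T₃/T₂ = 537/4203.
V₃/V₁ = (V₂/V₁)(V₃/V₂) = 0.04566 × (537/4203) = 0.005833.

V₃/V₁ ≈ 0.00583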